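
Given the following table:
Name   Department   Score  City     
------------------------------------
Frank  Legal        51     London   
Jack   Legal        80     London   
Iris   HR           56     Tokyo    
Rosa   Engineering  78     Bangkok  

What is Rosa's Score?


Row 4: Rosa
Score = 78

ANSWER: 78


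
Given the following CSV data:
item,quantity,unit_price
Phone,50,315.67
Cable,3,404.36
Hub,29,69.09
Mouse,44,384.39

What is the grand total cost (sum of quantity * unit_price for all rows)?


Computing row totals:
  Phone: 50 * 315.67 = 15783.5
  Cable: 3 * 404.36 = 1213.08
  Hub: 29 * 69.09 = 2003.61
  Mouse: 44 * 384.39 = 16913.16
Grand total = 15783.5 + 1213.08 + 2003.61 + 16913.16 = 35913.35

ANSWER: 35913.35


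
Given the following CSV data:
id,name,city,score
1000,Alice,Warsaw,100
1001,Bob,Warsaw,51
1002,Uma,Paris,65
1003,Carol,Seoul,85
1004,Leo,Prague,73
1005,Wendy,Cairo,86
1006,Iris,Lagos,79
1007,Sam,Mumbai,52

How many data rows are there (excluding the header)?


Counting rows (excluding header):
Header: id,name,city,score
Data rows: 8

ANSWER: 8


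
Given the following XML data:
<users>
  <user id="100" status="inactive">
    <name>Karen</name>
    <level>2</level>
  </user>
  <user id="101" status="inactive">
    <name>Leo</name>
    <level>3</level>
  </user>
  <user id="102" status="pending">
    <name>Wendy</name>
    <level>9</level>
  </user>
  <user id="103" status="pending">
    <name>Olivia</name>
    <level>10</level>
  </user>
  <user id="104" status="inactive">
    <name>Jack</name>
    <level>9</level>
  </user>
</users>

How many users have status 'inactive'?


Counting users with status='inactive':
  Karen (id=100) -> MATCH
  Leo (id=101) -> MATCH
  Jack (id=104) -> MATCH
Count: 3

ANSWER: 3


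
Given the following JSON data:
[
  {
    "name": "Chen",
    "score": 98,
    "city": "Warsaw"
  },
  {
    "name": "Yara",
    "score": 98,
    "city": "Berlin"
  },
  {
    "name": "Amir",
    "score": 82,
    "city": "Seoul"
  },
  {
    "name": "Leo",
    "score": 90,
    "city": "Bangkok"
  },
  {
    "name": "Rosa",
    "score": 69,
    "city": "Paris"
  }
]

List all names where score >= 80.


Filtering records where score >= 80:
  Chen (score=98) -> YES
  Yara (score=98) -> YES
  Amir (score=82) -> YES
  Leo (score=90) -> YES
  Rosa (score=69) -> no


ANSWER: Chen, Yara, Amir, Leo


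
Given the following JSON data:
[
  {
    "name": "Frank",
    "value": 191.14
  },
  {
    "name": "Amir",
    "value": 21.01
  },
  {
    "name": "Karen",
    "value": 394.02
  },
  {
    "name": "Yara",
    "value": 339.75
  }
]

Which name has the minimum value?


Comparing values:
  Frank: 191.14
  Amir: 21.01
  Karen: 394.02
  Yara: 339.75
Minimum: Amir (21.01)

ANSWER: Amir


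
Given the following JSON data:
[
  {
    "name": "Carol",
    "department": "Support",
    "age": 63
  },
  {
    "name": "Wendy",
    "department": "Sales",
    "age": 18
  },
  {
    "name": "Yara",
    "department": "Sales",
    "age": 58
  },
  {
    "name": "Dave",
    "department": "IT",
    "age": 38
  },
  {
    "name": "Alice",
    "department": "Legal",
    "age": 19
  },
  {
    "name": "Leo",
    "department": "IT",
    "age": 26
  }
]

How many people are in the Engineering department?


Scanning records for department = Engineering
  No matches found
Count: 0

ANSWER: 0


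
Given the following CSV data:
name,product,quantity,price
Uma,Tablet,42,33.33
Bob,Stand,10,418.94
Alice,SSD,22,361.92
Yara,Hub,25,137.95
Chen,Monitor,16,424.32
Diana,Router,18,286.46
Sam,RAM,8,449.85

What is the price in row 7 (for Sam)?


Row 7: Sam
Column 'price' = 449.85

ANSWER: 449.85


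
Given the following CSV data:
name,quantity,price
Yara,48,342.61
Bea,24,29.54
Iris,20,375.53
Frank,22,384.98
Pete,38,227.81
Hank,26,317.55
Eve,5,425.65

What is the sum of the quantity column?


Values in 'quantity' column:
  Row 1: 48
  Row 2: 24
  Row 3: 20
  Row 4: 22
  Row 5: 38
  Row 6: 26
  Row 7: 5
Sum = 48 + 24 + 20 + 22 + 38 + 26 + 5 = 183

ANSWER: 183


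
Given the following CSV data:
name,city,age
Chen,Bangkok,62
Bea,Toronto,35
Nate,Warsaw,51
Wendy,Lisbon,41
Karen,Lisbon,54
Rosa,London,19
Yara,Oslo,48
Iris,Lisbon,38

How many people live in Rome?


Scanning city column for 'Rome':
Total matches: 0

ANSWER: 0


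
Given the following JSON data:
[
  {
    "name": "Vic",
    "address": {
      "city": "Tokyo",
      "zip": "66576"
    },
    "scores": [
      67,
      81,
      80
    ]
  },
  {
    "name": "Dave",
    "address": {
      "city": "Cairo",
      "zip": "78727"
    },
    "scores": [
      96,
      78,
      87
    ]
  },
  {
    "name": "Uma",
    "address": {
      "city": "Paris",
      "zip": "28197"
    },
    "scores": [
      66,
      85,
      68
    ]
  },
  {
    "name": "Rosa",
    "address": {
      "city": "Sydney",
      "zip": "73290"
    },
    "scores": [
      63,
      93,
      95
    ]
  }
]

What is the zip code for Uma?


Path: records[2].address.zip
Value: 28197

ANSWER: 28197


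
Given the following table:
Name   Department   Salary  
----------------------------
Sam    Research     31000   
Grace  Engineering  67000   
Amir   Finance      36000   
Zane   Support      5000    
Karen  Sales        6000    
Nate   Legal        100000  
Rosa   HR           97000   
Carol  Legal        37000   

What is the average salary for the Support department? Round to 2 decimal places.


Support department members:
  Zane: 5000
Sum = 5000
Count = 1
Average = 5000 / 1 = 5000.00

ANSWER: 5000.00


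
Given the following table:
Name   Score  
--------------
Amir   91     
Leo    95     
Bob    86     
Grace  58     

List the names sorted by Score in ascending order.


Sorting by Score (ascending):
  Grace: 58
  Bob: 86
  Amir: 91
  Leo: 95


ANSWER: Grace, Bob, Amir, Leo


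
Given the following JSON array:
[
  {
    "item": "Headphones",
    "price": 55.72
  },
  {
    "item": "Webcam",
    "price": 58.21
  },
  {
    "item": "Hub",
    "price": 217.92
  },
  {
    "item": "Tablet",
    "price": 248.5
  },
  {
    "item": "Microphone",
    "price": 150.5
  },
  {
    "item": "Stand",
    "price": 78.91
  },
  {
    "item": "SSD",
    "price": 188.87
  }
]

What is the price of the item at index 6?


Array index 6 -> SSD
price = 188.87

ANSWER: 188.87


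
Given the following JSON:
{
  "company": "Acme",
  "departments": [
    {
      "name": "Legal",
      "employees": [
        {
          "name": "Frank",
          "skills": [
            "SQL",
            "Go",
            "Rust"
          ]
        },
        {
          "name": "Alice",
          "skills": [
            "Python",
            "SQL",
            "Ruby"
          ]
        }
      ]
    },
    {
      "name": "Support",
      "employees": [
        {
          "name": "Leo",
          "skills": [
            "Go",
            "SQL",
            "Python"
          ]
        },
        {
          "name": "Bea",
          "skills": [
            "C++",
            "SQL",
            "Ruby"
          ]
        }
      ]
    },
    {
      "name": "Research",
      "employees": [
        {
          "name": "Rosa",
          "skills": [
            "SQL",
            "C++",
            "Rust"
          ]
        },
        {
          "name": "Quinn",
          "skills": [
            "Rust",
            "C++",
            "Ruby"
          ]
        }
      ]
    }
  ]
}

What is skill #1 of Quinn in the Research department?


Path: departments[2].employees[1].skills[0]
Value: Rust

ANSWER: Rust


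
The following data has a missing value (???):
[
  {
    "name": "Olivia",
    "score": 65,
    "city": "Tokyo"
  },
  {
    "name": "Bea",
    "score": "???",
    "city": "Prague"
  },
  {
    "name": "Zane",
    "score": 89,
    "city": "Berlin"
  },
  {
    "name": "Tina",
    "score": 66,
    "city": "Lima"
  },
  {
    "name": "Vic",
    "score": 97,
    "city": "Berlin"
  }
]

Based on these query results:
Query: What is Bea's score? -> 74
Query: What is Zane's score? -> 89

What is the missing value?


The missing value is Bea's score
From query: Bea's score = 74

ANSWER: 74


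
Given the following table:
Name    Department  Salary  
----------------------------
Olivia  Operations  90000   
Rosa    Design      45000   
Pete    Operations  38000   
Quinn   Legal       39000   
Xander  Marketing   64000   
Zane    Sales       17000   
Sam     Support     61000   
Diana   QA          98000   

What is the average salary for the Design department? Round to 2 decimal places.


Design department members:
  Rosa: 45000
Sum = 45000
Count = 1
Average = 45000 / 1 = 45000.00

ANSWER: 45000.00


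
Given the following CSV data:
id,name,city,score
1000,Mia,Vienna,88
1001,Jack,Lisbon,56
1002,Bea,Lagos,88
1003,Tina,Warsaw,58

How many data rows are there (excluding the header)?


Counting rows (excluding header):
Header: id,name,city,score
Data rows: 4

ANSWER: 4


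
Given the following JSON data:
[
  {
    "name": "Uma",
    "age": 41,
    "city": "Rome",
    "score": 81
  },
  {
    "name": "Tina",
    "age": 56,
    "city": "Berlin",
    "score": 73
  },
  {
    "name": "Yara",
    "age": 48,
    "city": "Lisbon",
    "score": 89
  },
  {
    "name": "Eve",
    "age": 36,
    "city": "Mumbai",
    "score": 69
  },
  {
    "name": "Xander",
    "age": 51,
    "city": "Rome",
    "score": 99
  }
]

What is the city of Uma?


Looking up record where name = Uma
Record index: 0
Field 'city' = Rome

ANSWER: Rome


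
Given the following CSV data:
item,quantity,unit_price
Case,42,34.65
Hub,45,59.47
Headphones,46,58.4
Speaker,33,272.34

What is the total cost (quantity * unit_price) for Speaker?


Row: Speaker
quantity = 33
unit_price = 272.34
total = 33 * 272.34 = 8987.22

ANSWER: 8987.22


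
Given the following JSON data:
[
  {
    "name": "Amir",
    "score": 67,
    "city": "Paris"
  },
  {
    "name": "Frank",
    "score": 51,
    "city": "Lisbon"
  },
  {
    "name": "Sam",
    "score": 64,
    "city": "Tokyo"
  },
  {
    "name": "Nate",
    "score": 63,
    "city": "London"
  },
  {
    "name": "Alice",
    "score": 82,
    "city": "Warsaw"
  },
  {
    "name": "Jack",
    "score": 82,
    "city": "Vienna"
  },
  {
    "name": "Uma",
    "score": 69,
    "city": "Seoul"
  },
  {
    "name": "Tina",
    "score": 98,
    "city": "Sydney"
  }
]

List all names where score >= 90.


Filtering records where score >= 90:
  Amir (score=67) -> no
  Frank (score=51) -> no
  Sam (score=64) -> no
  Nate (score=63) -> no
  Alice (score=82) -> no
  Jack (score=82) -> no
  Uma (score=69) -> no
  Tina (score=98) -> YES


ANSWER: Tina


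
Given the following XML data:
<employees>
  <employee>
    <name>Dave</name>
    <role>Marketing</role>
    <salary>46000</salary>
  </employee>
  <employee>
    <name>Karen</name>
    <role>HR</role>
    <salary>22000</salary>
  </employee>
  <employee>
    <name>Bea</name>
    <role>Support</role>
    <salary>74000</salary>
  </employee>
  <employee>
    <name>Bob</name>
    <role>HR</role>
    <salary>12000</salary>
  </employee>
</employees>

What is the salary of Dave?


Searching for <employee> with <name>Dave</name>
Found at position 1
<salary>46000</salary>

ANSWER: 46000


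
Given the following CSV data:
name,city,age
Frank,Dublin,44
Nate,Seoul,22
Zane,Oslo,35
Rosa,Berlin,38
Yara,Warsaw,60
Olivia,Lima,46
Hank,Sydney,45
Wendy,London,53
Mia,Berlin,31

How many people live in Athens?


Scanning city column for 'Athens':
Total matches: 0

ANSWER: 0


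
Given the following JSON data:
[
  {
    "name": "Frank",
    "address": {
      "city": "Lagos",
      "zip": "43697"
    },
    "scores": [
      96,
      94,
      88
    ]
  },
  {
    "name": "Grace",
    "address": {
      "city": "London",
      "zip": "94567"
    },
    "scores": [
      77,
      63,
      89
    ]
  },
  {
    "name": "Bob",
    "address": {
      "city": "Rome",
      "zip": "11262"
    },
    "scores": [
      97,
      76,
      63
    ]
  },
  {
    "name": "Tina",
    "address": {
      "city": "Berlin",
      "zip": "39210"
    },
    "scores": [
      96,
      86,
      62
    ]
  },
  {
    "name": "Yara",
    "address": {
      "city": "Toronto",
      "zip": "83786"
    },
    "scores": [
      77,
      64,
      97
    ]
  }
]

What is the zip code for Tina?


Path: records[3].address.zip
Value: 39210

ANSWER: 39210


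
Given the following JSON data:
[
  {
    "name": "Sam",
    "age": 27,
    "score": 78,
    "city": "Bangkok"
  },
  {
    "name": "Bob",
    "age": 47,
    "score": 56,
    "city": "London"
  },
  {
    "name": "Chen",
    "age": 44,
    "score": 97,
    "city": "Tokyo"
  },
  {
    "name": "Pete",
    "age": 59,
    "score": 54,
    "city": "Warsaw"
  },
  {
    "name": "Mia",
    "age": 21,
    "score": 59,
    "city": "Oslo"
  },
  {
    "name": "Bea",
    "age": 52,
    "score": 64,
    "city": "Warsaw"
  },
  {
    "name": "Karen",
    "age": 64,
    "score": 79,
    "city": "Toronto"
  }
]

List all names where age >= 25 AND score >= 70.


Checking both conditions:
  Sam (age=27, score=78) -> YES
  Bob (age=47, score=56) -> no
  Chen (age=44, score=97) -> YES
  Pete (age=59, score=54) -> no
  Mia (age=21, score=59) -> no
  Bea (age=52, score=64) -> no
  Karen (age=64, score=79) -> YES


ANSWER: Sam, Chen, Karen


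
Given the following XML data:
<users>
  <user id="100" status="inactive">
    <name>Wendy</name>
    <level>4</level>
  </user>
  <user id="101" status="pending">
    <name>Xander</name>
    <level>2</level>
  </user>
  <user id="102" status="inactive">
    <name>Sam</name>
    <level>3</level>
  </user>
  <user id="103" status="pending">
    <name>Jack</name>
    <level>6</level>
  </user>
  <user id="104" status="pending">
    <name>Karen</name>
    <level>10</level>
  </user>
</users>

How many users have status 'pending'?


Counting users with status='pending':
  Xander (id=101) -> MATCH
  Jack (id=103) -> MATCH
  Karen (id=104) -> MATCH
Count: 3

ANSWER: 3


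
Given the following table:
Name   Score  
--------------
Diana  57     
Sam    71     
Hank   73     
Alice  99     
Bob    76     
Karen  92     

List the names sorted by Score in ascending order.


Sorting by Score (ascending):
  Diana: 57
  Sam: 71
  Hank: 73
  Bob: 76
  Karen: 92
  Alice: 99


ANSWER: Diana, Sam, Hank, Bob, Karen, Alice


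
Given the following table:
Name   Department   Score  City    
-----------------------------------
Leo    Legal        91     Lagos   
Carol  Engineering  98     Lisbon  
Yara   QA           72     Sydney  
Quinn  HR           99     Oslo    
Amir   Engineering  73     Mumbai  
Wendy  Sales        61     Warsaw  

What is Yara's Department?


Row 3: Yara
Department = QA

ANSWER: QA


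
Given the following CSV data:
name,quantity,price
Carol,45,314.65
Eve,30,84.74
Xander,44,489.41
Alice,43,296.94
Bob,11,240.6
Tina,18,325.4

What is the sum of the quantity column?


Values in 'quantity' column:
  Row 1: 45
  Row 2: 30
  Row 3: 44
  Row 4: 43
  Row 5: 11
  Row 6: 18
Sum = 45 + 30 + 44 + 43 + 11 + 18 = 191

ANSWER: 191


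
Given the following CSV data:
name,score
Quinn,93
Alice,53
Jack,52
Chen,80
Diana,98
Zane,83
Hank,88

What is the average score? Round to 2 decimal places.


Scores: 93, 53, 52, 80, 98, 83, 88
Sum = 547
Count = 7
Average = 547 / 7 = 78.14

ANSWER: 78.14


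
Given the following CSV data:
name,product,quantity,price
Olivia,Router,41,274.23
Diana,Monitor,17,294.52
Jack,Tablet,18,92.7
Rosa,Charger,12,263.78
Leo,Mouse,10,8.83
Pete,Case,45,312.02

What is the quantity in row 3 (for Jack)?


Row 3: Jack
Column 'quantity' = 18

ANSWER: 18


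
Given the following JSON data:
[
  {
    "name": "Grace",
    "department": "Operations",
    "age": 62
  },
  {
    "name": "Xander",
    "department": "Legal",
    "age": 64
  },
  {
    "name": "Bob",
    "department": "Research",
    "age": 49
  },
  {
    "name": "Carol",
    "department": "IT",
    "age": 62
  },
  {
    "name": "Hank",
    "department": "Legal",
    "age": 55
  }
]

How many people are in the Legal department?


Scanning records for department = Legal
  Record 1: Xander
  Record 4: Hank
Count: 2

ANSWER: 2


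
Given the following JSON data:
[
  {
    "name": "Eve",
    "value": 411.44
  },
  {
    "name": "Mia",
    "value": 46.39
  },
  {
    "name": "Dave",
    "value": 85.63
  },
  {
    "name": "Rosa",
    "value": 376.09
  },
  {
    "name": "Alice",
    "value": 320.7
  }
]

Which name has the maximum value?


Comparing values:
  Eve: 411.44
  Mia: 46.39
  Dave: 85.63
  Rosa: 376.09
  Alice: 320.7
Maximum: Eve (411.44)

ANSWER: Eve


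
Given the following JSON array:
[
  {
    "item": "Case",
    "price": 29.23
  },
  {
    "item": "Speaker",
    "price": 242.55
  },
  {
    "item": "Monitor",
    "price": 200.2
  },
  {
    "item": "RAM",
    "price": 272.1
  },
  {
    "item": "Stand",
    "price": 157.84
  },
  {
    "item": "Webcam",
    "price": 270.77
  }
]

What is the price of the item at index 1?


Array index 1 -> Speaker
price = 242.55

ANSWER: 242.55


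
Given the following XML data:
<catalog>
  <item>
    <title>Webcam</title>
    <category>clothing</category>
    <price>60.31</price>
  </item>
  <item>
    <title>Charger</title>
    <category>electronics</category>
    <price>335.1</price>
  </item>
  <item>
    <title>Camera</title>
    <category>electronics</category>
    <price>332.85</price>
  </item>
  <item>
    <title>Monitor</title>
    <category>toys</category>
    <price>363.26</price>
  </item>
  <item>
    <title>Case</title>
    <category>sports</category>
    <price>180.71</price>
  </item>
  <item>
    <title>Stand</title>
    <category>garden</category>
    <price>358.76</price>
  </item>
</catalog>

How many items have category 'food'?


Scanning <item> elements for <category>food</category>:
Count: 0

ANSWER: 0


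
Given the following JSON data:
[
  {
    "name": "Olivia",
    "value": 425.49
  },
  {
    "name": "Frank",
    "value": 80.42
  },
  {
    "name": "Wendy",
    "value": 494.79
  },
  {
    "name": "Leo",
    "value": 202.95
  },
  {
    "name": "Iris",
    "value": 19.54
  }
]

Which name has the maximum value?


Comparing values:
  Olivia: 425.49
  Frank: 80.42
  Wendy: 494.79
  Leo: 202.95
  Iris: 19.54
Maximum: Wendy (494.79)

ANSWER: Wendy


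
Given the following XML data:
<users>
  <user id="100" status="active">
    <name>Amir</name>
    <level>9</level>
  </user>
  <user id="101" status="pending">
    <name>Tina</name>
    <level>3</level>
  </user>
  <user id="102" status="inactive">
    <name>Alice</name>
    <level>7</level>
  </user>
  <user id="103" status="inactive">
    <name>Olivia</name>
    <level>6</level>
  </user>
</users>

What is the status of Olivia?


Finding user with name = Olivia
user id="103" status="inactive"

ANSWER: inactive


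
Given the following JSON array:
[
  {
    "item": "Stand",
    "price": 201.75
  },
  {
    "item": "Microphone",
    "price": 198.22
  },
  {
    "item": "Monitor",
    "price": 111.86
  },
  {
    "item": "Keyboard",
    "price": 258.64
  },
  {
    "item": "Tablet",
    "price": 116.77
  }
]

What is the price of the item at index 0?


Array index 0 -> Stand
price = 201.75

ANSWER: 201.75


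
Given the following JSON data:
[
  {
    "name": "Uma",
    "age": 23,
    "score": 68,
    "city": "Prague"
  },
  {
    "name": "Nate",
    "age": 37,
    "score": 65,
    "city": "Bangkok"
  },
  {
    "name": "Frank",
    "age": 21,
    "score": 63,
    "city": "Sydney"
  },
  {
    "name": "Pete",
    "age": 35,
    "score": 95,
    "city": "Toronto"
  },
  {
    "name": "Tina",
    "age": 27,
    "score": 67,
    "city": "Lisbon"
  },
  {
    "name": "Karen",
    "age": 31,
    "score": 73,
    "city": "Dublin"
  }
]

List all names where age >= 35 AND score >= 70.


Checking both conditions:
  Uma (age=23, score=68) -> no
  Nate (age=37, score=65) -> no
  Frank (age=21, score=63) -> no
  Pete (age=35, score=95) -> YES
  Tina (age=27, score=67) -> no
  Karen (age=31, score=73) -> no


ANSWER: Pete


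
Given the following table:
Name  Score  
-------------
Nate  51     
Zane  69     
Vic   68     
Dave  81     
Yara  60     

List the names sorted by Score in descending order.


Sorting by Score (descending):
  Dave: 81
  Zane: 69
  Vic: 68
  Yara: 60
  Nate: 51


ANSWER: Dave, Zane, Vic, Yara, Nate


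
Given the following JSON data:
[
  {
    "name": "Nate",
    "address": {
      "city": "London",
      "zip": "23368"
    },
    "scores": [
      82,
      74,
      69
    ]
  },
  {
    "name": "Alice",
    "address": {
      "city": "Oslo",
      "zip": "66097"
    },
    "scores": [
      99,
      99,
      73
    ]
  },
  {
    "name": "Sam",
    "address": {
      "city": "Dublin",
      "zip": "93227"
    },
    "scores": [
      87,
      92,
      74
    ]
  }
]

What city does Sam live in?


Path: records[2].address.city
Value: Dublin

ANSWER: Dublin


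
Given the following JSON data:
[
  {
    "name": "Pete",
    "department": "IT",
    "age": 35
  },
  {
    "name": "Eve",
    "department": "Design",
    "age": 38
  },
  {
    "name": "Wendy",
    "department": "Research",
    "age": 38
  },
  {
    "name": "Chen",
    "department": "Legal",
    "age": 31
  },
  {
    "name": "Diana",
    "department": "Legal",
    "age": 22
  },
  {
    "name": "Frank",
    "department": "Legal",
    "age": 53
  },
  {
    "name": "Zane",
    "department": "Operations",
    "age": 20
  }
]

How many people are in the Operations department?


Scanning records for department = Operations
  Record 6: Zane
Count: 1

ANSWER: 1


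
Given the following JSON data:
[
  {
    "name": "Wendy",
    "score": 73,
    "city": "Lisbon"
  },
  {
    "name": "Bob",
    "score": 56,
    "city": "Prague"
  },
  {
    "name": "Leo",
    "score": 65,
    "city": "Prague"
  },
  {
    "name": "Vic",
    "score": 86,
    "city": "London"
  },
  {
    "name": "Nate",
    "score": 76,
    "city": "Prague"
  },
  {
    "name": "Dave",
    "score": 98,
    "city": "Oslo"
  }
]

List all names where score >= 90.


Filtering records where score >= 90:
  Wendy (score=73) -> no
  Bob (score=56) -> no
  Leo (score=65) -> no
  Vic (score=86) -> no
  Nate (score=76) -> no
  Dave (score=98) -> YES


ANSWER: Dave


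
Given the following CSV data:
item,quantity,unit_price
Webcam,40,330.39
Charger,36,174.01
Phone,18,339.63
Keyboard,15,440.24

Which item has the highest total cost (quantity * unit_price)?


Computing row totals:
  Webcam: 13215.6
  Charger: 6264.36
  Phone: 6113.34
  Keyboard: 6603.6
Maximum: Webcam (13215.6)

ANSWER: Webcam


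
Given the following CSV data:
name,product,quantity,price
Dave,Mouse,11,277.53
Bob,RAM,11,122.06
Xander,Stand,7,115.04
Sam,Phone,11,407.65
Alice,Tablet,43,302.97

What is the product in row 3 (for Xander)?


Row 3: Xander
Column 'product' = Stand

ANSWER: Stand


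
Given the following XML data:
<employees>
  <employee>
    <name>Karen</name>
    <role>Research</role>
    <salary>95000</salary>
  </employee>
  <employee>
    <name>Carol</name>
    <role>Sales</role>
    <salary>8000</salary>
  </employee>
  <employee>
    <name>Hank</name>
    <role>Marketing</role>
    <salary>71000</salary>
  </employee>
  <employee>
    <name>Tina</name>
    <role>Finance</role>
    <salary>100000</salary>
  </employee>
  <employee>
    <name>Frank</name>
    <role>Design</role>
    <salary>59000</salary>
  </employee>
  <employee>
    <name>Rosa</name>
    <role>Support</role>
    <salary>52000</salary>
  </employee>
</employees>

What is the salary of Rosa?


Searching for <employee> with <name>Rosa</name>
Found at position 6
<salary>52000</salary>

ANSWER: 52000


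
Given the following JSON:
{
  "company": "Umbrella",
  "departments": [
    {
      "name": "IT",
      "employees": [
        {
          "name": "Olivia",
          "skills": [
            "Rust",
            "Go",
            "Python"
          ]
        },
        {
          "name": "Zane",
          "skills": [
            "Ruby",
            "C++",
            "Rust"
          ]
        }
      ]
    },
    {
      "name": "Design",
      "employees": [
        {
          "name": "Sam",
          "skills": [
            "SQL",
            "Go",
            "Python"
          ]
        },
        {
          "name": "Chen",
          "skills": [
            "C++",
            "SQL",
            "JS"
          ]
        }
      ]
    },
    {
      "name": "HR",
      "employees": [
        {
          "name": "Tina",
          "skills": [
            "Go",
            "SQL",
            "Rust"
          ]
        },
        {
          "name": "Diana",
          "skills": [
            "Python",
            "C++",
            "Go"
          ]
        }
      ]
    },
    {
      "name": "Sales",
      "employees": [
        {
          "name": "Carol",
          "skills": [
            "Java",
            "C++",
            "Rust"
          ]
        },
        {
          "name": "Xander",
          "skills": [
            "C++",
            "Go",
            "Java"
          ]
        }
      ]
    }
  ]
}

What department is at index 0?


Path: departments[0].name
Value: IT

ANSWER: IT


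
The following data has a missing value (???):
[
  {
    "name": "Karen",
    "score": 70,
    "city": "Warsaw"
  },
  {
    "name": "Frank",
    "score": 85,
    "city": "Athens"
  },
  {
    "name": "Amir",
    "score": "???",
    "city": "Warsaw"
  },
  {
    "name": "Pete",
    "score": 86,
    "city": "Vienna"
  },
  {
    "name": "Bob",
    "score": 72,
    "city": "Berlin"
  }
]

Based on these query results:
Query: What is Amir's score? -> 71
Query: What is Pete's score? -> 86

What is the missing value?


The missing value is Amir's score
From query: Amir's score = 71

ANSWER: 71


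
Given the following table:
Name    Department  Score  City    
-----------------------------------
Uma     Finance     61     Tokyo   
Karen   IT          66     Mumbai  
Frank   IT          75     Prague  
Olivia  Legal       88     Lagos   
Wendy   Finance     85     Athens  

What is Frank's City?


Row 3: Frank
City = Prague

ANSWER: Prague


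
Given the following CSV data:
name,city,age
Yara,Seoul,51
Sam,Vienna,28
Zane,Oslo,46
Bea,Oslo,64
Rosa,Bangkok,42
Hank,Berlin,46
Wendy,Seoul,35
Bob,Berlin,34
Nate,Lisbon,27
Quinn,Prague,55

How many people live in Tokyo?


Scanning city column for 'Tokyo':
Total matches: 0

ANSWER: 0


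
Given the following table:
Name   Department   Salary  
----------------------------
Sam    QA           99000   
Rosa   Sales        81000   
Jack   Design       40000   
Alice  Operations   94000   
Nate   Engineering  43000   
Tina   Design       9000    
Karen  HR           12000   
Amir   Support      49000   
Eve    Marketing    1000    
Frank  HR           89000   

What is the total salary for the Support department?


Support department members:
  Amir: 49000
Total = 49000 = 49000

ANSWER: 49000


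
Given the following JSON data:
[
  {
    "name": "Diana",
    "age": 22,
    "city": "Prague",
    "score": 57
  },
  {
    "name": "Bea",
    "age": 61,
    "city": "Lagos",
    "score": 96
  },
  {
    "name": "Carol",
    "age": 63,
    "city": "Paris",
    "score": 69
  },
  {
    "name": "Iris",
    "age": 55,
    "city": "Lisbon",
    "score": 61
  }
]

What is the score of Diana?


Looking up record where name = Diana
Record index: 0
Field 'score' = 57

ANSWER: 57


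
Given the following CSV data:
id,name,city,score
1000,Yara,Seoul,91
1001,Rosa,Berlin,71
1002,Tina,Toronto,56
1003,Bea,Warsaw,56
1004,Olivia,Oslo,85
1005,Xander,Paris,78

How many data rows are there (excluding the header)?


Counting rows (excluding header):
Header: id,name,city,score
Data rows: 6

ANSWER: 6


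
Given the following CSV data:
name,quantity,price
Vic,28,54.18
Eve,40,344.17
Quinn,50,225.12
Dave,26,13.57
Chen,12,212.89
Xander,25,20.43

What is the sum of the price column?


Values in 'price' column:
  Row 1: 54.18
  Row 2: 344.17
  Row 3: 225.12
  Row 4: 13.57
  Row 5: 212.89
  Row 6: 20.43
Sum = 54.18 + 344.17 + 225.12 + 13.57 + 212.89 + 20.43 = 870.36

ANSWER: 870.36


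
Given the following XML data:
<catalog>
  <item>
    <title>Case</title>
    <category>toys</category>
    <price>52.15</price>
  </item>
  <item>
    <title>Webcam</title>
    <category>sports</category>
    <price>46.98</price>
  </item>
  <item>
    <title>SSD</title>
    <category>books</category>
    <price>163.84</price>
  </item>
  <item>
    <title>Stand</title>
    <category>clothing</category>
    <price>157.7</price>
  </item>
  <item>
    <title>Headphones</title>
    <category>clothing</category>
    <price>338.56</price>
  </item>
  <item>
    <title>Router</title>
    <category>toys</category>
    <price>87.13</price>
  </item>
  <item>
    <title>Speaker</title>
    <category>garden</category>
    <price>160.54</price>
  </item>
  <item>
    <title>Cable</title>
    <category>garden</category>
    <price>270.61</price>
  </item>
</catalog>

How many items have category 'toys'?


Scanning <item> elements for <category>toys</category>:
  Item 1: Case -> MATCH
  Item 6: Router -> MATCH
Count: 2

ANSWER: 2


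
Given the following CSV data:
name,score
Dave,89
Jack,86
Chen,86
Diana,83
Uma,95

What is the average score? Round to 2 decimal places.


Scores: 89, 86, 86, 83, 95
Sum = 439
Count = 5
Average = 439 / 5 = 87.80

ANSWER: 87.80


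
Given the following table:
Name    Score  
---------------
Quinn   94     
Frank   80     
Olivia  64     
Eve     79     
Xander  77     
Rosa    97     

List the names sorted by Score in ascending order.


Sorting by Score (ascending):
  Olivia: 64
  Xander: 77
  Eve: 79
  Frank: 80
  Quinn: 94
  Rosa: 97


ANSWER: Olivia, Xander, Eve, Frank, Quinn, Rosa


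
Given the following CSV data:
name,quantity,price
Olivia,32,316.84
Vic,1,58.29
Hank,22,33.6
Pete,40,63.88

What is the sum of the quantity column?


Values in 'quantity' column:
  Row 1: 32
  Row 2: 1
  Row 3: 22
  Row 4: 40
Sum = 32 + 1 + 22 + 40 = 95

ANSWER: 95


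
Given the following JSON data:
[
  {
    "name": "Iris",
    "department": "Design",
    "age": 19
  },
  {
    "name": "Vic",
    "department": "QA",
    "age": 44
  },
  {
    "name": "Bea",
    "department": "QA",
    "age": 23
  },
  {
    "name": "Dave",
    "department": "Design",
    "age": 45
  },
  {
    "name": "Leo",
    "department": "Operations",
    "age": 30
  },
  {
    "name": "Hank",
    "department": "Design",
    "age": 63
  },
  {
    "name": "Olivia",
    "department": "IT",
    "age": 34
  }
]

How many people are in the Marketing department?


Scanning records for department = Marketing
  No matches found
Count: 0

ANSWER: 0


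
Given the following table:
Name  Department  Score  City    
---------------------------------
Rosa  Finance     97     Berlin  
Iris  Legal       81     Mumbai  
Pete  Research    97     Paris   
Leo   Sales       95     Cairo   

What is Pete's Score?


Row 3: Pete
Score = 97

ANSWER: 97


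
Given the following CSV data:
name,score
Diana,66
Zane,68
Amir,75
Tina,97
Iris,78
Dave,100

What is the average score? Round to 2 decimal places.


Scores: 66, 68, 75, 97, 78, 100
Sum = 484
Count = 6
Average = 484 / 6 = 80.67

ANSWER: 80.67


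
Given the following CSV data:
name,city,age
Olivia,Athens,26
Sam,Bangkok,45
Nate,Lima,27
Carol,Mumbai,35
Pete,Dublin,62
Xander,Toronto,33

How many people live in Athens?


Scanning city column for 'Athens':
  Row 1: Olivia -> MATCH
Total matches: 1

ANSWER: 1


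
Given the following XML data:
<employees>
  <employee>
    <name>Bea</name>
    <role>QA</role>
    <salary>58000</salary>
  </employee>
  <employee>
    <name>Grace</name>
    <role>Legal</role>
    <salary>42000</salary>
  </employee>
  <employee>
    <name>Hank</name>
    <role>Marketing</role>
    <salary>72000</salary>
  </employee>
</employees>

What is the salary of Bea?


Searching for <employee> with <name>Bea</name>
Found at position 1
<salary>58000</salary>

ANSWER: 58000


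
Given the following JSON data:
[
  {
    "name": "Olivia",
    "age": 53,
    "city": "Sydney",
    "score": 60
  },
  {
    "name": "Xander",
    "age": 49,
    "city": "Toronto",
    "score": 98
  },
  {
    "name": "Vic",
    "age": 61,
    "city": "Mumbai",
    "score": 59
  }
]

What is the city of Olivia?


Looking up record where name = Olivia
Record index: 0
Field 'city' = Sydney

ANSWER: Sydney


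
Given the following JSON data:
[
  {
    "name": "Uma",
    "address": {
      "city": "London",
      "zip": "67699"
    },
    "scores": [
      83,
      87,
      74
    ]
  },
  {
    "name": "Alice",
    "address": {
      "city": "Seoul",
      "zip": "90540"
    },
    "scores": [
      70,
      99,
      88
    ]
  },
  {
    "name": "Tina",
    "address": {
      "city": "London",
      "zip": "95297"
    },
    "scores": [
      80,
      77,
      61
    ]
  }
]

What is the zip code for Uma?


Path: records[0].address.zip
Value: 67699

ANSWER: 67699


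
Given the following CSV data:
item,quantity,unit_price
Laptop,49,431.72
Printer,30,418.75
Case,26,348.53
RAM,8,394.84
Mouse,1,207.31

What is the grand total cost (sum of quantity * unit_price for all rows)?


Computing row totals:
  Laptop: 49 * 431.72 = 21154.28
  Printer: 30 * 418.75 = 12562.5
  Case: 26 * 348.53 = 9061.78
  RAM: 8 * 394.84 = 3158.72
  Mouse: 1 * 207.31 = 207.31
Grand total = 21154.28 + 12562.5 + 9061.78 + 3158.72 + 207.31 = 46144.59

ANSWER: 46144.59


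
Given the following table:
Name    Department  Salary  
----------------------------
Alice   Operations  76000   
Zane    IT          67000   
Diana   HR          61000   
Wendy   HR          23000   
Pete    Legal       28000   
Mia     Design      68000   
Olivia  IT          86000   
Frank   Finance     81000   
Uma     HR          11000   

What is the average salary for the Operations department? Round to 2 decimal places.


Operations department members:
  Alice: 76000
Sum = 76000
Count = 1
Average = 76000 / 1 = 76000.00

ANSWER: 76000.00


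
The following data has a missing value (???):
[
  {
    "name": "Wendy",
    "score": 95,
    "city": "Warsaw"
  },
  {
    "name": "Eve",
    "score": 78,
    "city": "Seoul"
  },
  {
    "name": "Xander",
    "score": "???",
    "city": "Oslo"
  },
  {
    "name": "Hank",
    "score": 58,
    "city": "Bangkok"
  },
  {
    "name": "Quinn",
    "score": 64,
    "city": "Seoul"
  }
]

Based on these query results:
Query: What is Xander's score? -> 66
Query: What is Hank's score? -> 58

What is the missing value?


The missing value is Xander's score
From query: Xander's score = 66

ANSWER: 66


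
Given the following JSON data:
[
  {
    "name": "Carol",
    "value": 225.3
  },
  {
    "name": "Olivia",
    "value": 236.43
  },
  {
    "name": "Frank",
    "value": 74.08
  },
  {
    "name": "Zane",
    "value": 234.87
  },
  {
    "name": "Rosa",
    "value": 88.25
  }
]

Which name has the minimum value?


Comparing values:
  Carol: 225.3
  Olivia: 236.43
  Frank: 74.08
  Zane: 234.87
  Rosa: 88.25
Minimum: Frank (74.08)

ANSWER: Frank


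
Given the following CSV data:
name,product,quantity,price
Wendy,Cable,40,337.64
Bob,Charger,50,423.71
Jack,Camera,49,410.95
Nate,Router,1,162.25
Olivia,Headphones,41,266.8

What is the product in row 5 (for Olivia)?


Row 5: Olivia
Column 'product' = Headphones

ANSWER: Headphones


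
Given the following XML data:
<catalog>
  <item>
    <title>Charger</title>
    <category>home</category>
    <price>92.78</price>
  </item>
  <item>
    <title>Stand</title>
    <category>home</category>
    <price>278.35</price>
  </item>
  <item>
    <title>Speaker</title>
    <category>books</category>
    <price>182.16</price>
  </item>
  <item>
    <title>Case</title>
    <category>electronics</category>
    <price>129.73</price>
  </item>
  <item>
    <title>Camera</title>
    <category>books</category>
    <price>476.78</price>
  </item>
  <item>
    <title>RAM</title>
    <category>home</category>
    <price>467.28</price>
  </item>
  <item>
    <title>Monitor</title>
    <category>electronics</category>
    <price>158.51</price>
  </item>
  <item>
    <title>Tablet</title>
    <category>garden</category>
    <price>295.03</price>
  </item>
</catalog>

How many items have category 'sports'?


Scanning <item> elements for <category>sports</category>:
Count: 0

ANSWER: 0


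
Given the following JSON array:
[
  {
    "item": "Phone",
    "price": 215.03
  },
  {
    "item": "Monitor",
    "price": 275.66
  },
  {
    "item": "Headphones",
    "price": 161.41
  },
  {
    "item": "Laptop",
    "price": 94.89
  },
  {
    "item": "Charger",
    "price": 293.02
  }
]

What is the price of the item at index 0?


Array index 0 -> Phone
price = 215.03

ANSWER: 215.03


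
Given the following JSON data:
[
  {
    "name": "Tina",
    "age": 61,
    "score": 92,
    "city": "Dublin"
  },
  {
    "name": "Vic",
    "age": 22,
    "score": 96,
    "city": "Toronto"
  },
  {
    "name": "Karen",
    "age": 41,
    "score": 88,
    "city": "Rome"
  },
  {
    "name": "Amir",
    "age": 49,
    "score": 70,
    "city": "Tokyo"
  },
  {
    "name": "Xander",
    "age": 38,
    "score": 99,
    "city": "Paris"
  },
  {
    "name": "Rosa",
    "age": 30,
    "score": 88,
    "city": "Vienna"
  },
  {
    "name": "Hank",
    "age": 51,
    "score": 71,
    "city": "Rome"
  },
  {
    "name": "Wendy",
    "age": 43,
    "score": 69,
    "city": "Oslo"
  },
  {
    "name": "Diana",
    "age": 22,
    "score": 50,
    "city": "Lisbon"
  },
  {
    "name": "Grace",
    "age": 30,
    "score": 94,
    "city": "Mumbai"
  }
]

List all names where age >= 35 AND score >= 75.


Checking both conditions:
  Tina (age=61, score=92) -> YES
  Vic (age=22, score=96) -> no
  Karen (age=41, score=88) -> YES
  Amir (age=49, score=70) -> no
  Xander (age=38, score=99) -> YES
  Rosa (age=30, score=88) -> no
  Hank (age=51, score=71) -> no
  Wendy (age=43, score=69) -> no
  Diana (age=22, score=50) -> no
  Grace (age=30, score=94) -> no


ANSWER: Tina, Karen, Xander


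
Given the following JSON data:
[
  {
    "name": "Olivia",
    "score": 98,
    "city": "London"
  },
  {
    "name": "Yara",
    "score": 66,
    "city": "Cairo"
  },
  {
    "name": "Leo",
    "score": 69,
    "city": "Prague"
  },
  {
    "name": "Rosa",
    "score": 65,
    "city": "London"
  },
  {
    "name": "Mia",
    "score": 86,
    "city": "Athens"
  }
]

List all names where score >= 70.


Filtering records where score >= 70:
  Olivia (score=98) -> YES
  Yara (score=66) -> no
  Leo (score=69) -> no
  Rosa (score=65) -> no
  Mia (score=86) -> YES


ANSWER: Olivia, Mia


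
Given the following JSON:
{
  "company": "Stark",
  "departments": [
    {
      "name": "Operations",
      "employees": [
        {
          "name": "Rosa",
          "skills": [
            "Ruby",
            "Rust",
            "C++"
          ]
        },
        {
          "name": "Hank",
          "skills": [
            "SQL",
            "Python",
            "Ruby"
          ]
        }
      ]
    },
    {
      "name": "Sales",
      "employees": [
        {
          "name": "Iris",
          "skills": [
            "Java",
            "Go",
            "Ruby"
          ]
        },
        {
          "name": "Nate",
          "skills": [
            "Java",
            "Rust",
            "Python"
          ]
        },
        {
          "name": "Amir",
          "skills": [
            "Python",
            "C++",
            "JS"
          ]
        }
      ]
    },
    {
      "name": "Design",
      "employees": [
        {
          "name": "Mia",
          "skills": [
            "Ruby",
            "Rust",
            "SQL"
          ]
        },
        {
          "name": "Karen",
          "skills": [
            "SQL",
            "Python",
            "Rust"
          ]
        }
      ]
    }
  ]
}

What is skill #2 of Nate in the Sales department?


Path: departments[1].employees[1].skills[1]
Value: Rust

ANSWER: Rust


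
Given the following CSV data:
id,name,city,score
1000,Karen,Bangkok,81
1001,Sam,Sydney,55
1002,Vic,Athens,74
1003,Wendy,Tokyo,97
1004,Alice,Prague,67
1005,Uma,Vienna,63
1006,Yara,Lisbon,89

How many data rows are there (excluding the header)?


Counting rows (excluding header):
Header: id,name,city,score
Data rows: 7

ANSWER: 7
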